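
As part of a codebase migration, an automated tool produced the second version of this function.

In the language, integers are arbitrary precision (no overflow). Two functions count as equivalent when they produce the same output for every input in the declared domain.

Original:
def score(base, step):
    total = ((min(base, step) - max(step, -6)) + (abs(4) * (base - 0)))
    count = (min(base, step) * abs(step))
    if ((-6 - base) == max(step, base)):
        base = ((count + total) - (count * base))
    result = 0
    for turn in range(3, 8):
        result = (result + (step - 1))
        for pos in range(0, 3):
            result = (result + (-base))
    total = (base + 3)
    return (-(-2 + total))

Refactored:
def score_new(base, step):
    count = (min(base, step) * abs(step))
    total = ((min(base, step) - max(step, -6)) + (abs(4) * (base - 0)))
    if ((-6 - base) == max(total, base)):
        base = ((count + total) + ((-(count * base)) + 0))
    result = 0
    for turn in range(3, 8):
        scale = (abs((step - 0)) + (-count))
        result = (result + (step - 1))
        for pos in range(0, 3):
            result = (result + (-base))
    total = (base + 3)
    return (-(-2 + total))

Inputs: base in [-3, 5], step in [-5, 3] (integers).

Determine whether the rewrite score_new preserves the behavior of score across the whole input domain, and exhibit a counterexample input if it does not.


There is a counterexample at base=-3, step=-2: 2 on one side, 36 on the other.
score: total := -13 | count := -6 | ((-6 - base) == max(step, base)): false | result := 0 | iter turn=3: | result := -3 | iter pos=0: | result := 0 | iter pos=1: | result := 3 | iter pos=2: | result := 6 | iter turn=4: | result := 3 | iter pos=0: | result := 6 | iter pos=1: | result := 9 | iter pos=2: | result := 12 | iter turn=5: | result := 9 | iter pos=0: | result := 12 | iter pos=1: | result := 15 | iter pos=2: | result := 18 | iter turn=6: | result := 15 | iter pos=0: | result := 18 | iter pos=1: | result := 21 | iter pos=2: | result := 24 | iter turn=7: | result := 21 | iter pos=0: | result := 24 | iter pos=1: | result := 27 | iter pos=2: | result := 30 | total := 0 | result 2
score_new: count := -6 | total := -13 | ((-6 - base) == max(total, base)): true | base := -37 | result := 0 | iter turn=3: | scale := 8 | result := -3 | iter pos=0: | result := 34 | iter pos=1: | result := 71 | iter pos=2: | result := 108 | iter turn=4: | scale := 8 | result := 105 | iter pos=0: | result := 142 | iter pos=1: | result := 179 | iter pos=2: | result := 216 | iter turn=5: | scale := 8 | result := 213 | iter pos=0: | result := 250 | iter pos=1: | result := 287 | iter pos=2: | result := 324 | iter turn=6: | scale := 8 | result := 321 | iter pos=0: | result := 358 | iter pos=1: | result := 395 | iter pos=2: | result := 432 | iter turn=7: | scale := 8 | result := 429 | iter pos=0: | result := 466 | iter pos=1: | result := 503 | iter pos=2: | result := 540 | total := -34 | result 36
verdict: not equivalent; witness: base=-3, step=-2


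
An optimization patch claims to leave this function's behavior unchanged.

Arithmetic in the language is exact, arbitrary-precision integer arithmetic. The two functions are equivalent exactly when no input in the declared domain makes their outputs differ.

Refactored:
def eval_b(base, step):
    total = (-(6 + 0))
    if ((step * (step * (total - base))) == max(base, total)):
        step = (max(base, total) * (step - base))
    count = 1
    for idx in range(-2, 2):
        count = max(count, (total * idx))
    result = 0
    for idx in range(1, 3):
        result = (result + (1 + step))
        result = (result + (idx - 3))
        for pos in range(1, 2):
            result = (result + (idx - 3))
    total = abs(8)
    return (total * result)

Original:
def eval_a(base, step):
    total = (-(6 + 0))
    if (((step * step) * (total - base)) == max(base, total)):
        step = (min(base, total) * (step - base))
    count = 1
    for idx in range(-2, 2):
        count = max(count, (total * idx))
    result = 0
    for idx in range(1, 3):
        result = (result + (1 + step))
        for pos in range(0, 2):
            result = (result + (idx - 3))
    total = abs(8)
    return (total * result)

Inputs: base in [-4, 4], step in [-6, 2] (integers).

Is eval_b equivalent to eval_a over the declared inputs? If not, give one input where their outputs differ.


The rewrite breaks on base=-3, step=-1, where the results are -224 and -128.
eval_a: total := -6 | (((step * step) * (total - base)) == max(base, total)): true | step := -12 | count := 1 | iter idx=-2: | count := 12 | iter idx=-1: | count := 12 | iter idx=0: | count := 12 | iter idx=1: | count := 12 | result := 0 | iter idx=1: | result := -11 | iter pos=0: | result := -13 | iter pos=1: | result := -15 | iter idx=2: | result := -26 | iter pos=0: | result := -27 | iter pos=1: | result := -28 | total := 8 | result -224
eval_b: total := -6 | ((step * (step * (total - base))) == max(base, total)): true | step := -6 | count := 1 | iter idx=-2: | count := 12 | iter idx=-1: | count := 12 | iter idx=0: | count := 12 | iter idx=1: | count := 12 | result := 0 | iter idx=1: | result := -5 | result := -7 | iter pos=1: | result := -9 | iter idx=2: | result := -14 | result := -15 | iter pos=1: | result := -16 | total := 8 | result -128
verdict: not equivalent; witness: base=-3, step=-1


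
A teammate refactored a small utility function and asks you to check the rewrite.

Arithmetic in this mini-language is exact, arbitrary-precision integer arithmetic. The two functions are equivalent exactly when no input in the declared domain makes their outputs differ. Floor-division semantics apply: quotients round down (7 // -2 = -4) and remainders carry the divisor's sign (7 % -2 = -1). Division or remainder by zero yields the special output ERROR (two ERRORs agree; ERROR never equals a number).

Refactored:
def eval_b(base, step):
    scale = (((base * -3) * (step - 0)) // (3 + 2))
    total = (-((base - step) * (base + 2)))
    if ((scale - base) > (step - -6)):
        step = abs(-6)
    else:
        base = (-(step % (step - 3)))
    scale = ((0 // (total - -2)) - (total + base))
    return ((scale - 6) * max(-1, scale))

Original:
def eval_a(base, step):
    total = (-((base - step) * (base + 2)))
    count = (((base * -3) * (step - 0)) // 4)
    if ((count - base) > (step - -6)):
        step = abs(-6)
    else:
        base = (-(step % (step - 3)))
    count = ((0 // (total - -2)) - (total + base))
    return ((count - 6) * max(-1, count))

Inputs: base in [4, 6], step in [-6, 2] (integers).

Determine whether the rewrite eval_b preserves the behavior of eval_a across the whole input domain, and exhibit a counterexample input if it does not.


These are not equivalent — on base=4, step=-3 the outputs split (1216 vs 1287).
eval_a: total = -42; count = 9; ((count - base) > (step - -6)) -> true; step = 6; count = 38; return 1216
eval_b: scale = 7; total = -42; ((scale - base) > (step - -6)) -> false; base = 3; scale = 39; return 1287
verdict: not equivalent; witness: base=4, step=-3


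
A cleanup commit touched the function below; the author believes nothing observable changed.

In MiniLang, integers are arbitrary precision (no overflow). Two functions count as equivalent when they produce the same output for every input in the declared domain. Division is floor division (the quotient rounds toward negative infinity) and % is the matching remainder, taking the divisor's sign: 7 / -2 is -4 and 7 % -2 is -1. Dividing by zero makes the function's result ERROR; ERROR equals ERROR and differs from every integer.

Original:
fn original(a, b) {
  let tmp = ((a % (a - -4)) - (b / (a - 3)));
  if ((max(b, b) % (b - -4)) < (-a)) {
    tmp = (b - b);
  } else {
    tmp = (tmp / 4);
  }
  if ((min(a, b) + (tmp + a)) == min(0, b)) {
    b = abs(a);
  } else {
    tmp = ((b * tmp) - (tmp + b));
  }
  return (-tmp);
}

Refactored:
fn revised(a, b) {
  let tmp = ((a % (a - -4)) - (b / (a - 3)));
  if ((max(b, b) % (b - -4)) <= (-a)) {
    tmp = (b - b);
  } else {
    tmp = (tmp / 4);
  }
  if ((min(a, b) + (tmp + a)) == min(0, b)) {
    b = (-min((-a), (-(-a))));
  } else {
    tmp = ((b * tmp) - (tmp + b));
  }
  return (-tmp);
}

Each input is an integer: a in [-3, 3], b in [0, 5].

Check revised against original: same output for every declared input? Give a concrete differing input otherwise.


The suspicious edit (`((max(b, b) % (b - -4)) < (-a))` became `((max(b, b) % (b - -4)) <= (-a))`) never changes the result for any input inside the declared domain.
Tracing a=2, b=5: original: tmp=7, then ((max(b, b) % (b - -4)) < (-a)) is false, then tmp=1, then ((min(a, b) + (tmp + a)) == min(0, b)) is false, then tmp=-1, then returns 1 | revised: tmp=7, then ((max(b, b) % (b - -4)) <= (-a)) is false, then tmp=1, then ((min(a, b) + (tmp + a)) == min(0, b)) is false, then tmp=-1, then returns 1 — matching result 1.
An exhaustive pass over the 42 declared inputs shows identical outputs.
verdict: equivalent


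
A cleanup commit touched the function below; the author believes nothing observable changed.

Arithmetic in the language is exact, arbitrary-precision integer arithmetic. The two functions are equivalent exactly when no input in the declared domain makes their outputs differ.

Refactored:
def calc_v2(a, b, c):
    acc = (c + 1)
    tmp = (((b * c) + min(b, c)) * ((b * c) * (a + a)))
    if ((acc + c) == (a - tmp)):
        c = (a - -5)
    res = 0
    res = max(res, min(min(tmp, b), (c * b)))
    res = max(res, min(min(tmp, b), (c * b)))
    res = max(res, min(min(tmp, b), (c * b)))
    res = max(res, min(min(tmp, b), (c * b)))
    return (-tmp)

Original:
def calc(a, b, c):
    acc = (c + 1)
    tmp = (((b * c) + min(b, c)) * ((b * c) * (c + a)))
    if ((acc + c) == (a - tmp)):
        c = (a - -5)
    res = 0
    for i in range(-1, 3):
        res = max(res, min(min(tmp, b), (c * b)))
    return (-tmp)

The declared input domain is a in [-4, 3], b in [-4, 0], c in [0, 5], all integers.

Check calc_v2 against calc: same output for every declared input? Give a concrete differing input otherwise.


Not equivalent: a=-4, b=-4, c=1 separates them (96 vs 256).
calc: acc becomes 2; next tmp becomes -96; next ((acc + c) == (a - tmp)) evaluates to false; next res becomes 0; next at i=-1:; next res becomes 0; next at i=0:; next res becomes 0; next at i=1:; next res becomes 0; next at i=2:; next res becomes 0; next final value 96
calc_v2: acc becomes 2; next tmp becomes -256; next ((acc + c) == (a - tmp)) evaluates to false; next res becomes 0; next res becomes 0; next res becomes 0; next res becomes 0; next res becomes 0; next final value 256
verdict: not equivalent; witness: a=-4, b=-4, c=1


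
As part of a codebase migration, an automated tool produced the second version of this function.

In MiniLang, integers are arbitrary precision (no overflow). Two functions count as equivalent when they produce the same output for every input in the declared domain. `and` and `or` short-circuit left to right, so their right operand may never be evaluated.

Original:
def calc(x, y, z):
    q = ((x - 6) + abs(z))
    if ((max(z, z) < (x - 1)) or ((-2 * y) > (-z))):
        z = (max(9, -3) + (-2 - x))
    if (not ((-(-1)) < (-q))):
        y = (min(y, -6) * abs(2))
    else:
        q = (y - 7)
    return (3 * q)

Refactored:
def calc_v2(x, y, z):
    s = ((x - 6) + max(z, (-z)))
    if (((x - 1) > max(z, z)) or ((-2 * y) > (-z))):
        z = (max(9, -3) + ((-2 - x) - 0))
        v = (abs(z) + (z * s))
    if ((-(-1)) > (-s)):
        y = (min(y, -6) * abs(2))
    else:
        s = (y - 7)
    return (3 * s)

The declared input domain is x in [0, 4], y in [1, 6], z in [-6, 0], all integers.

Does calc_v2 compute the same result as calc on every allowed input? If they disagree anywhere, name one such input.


Try x=0, y=1, z=-5.
calc: q=-1, then ((max(z, z) < (x - 1)) or ((-2 * y) > (-z))) is true, then z=7, then (not ((-(-1)) < (-q))) is true, then y=-12, then returns -3
calc_v2: s=-1, then (((x - 1) > max(z, z)) or ((-2 * y) > (-z))) is true, then z=7, then v=0, then ((-(-1)) > (-s)) is false, then s=-6, then returns -18
-3 vs -18 — the two versions disagree here.
verdict: not equivalent; witness: x=0, y=1, z=-5


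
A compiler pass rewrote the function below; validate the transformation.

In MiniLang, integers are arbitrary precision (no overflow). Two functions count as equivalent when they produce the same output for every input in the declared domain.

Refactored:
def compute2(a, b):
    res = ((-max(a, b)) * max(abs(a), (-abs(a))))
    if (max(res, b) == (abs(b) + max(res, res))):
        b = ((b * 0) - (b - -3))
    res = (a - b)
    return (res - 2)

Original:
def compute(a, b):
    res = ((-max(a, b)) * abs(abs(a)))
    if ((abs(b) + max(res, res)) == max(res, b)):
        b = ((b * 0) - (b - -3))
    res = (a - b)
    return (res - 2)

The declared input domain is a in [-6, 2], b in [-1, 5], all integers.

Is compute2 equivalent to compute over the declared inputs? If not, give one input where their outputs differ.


Side by side, the visible changes include: min/max/abs usage differs.
As a probe, take a=-4, b=0: compute runs res = 0; ((abs(b) + max(res, res)) == max(res, b)) -> true; b = -3; res = -1; return -3; compute2 runs res = 0; (max(res, b) == (abs(b) + max(res, res))) -> true; b = -3; res = -1; return -3; both end at -3.
Across all 63 domain points the two functions coincide.
verdict: equivalent


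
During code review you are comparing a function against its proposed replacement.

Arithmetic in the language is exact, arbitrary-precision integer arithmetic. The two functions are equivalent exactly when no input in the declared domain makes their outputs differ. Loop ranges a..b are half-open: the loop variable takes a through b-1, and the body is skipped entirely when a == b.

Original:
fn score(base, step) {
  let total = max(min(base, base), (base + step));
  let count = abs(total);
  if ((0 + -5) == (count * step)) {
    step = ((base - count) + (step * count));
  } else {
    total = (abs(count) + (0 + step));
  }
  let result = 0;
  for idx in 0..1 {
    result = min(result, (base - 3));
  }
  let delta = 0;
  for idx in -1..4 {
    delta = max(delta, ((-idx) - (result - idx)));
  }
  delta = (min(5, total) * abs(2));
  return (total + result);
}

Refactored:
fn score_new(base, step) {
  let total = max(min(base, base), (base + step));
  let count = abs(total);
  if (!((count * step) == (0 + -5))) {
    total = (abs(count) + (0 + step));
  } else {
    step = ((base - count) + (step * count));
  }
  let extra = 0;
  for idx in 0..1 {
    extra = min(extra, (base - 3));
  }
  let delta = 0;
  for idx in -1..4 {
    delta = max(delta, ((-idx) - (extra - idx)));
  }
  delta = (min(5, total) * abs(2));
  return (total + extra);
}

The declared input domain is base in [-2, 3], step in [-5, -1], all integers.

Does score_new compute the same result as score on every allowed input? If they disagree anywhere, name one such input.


Differences: local variable names differ, and boolean connective usage differs — yet all 30 inputs agree.
verdict: equivalent


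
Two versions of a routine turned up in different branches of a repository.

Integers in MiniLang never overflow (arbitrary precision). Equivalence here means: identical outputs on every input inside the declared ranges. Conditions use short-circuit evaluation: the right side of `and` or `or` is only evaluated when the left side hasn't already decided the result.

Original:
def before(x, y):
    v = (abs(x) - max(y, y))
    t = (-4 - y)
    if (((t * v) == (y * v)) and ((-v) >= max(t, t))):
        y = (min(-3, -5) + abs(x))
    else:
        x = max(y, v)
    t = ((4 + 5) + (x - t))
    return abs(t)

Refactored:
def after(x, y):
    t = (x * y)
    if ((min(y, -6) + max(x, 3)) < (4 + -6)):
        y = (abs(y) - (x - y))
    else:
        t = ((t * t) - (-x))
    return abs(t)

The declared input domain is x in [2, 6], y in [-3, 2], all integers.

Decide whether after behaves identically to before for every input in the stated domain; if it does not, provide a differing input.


These are not equivalent — on x=2, y=-3 the outputs split (15 vs 6).
before: v := 5 | t := -1 | (((t * v) == (y * v)) and ((-v) >= max(t, t))): false | x := 5 | t := 15 | result 15
after: t := -6 | ((min(y, -6) + max(x, 3)) < (4 + -6)): true | y := -2 | result 6
verdict: not equivalent; witness: x=2, y=-3


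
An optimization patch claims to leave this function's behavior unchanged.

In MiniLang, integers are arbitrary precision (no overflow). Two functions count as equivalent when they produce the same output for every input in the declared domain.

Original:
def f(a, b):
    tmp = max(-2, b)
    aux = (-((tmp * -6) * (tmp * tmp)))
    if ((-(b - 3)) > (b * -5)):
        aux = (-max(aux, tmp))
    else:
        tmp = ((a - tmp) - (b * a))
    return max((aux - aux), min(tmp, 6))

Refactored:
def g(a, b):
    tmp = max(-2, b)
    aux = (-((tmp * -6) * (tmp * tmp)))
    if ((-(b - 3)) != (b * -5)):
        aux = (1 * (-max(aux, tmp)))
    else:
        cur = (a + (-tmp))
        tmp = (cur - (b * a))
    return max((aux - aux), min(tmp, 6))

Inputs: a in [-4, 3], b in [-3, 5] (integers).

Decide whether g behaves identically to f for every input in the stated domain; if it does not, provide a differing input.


Take a=0, b=-3.
f: tmp becomes -2; next aux becomes -48; next ((-(b - 3)) > (b * -5)) evaluates to false; next tmp becomes 2; next final value 2
g: tmp becomes -2; next aux becomes -48; next ((-(b - 3)) != (b * -5)) evaluates to true; next aux becomes 2; next final value 0
2 vs 0 — the two versions disagree here.
verdict: not equivalent; witness: a=0, b=-3


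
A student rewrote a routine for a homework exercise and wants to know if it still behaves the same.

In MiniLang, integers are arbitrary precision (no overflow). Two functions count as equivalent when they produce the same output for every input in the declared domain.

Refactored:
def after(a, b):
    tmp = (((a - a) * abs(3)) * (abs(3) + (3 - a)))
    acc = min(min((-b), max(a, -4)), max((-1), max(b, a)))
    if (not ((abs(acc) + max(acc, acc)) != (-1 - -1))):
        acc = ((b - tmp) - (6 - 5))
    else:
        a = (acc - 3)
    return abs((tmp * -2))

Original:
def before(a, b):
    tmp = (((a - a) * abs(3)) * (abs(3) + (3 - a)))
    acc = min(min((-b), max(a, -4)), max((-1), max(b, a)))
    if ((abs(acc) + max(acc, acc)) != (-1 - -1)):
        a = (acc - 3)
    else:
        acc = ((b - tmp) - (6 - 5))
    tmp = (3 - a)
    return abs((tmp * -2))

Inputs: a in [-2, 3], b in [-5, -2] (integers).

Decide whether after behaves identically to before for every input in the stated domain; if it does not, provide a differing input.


Not equivalent: a=-2, b=-5 separates them (10 vs 0).
before: tmp := 0 | acc := -2 | ((abs(acc) + max(acc, acc)) != (-1 - -1)): false | acc := -6 | tmp := 5 | result 10
after: tmp := 0 | acc := -2 | (not ((abs(acc) + max(acc, acc)) != (-1 - -1))): true | acc := -6 | result 0
verdict: not equivalent; witness: a=-2, b=-5


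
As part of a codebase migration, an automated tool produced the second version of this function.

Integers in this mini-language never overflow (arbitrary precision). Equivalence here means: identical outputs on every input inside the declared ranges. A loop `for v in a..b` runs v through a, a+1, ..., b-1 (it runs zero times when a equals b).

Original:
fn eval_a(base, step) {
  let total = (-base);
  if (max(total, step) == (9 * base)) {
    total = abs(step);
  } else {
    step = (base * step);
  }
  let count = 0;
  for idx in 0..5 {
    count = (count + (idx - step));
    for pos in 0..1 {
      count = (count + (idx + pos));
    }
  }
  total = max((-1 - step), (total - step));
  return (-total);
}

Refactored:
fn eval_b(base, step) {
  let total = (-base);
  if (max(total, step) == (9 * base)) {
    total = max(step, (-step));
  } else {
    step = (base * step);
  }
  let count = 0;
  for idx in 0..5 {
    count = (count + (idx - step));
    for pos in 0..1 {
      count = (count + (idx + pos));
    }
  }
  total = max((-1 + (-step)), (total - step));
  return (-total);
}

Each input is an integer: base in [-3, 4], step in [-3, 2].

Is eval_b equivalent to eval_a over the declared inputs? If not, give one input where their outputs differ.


Although min/max/abs usage differs, and arithmetic usage differs, 48/48 inputs agree.
verdict: equivalent


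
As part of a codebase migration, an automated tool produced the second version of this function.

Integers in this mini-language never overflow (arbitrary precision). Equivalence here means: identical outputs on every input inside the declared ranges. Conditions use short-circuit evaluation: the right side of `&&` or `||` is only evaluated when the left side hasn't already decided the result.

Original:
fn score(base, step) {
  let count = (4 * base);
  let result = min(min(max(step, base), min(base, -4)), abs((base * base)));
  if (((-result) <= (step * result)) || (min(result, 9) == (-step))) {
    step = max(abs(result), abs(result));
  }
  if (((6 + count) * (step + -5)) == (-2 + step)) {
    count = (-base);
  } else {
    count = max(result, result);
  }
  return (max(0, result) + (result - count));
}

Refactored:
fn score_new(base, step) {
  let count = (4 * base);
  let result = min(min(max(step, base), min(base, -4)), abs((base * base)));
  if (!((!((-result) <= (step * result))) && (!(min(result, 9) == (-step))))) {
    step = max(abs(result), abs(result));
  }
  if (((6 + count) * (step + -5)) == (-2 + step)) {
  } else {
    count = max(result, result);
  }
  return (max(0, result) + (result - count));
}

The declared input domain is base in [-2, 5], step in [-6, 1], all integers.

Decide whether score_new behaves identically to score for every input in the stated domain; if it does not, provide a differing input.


Not equivalent: base=-2, step=-6 separates them (-6 vs 4).
score: count = -8; result = -4; (((-result) <= (step * result)) || (min(result, 9) == (-step))) -> true; step = 4; (((6 + count) * (step + -5)) == (-2 + step)) -> true; count = 2; return -6
score_new: count = -8; result = -4; (!((!((-result) <= (step * result))) && (!(min(result, 9) == (-step))))) -> true; step = 4; (((6 + count) * (step + -5)) == (-2 + step)) -> true; return 4
verdict: not equivalent; witness: base=-2, step=-6


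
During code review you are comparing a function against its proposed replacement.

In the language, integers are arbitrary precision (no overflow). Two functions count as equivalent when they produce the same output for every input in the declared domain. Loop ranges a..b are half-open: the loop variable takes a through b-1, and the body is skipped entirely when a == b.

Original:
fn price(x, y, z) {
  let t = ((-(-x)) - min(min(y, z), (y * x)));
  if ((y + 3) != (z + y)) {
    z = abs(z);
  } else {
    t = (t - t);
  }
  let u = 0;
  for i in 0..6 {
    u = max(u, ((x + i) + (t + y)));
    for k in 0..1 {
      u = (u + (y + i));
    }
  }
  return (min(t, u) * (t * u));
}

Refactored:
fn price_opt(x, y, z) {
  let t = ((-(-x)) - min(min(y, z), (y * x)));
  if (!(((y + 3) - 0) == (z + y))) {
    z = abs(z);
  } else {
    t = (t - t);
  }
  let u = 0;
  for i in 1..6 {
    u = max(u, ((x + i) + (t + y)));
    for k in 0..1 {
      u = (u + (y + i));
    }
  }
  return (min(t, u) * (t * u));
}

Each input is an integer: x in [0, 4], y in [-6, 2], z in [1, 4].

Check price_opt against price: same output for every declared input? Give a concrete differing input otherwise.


Input x=1, y=2, z=2: 29 from price versus 28 from price_opt.
verdict: not equivalent; witness: x=1, y=2, z=2


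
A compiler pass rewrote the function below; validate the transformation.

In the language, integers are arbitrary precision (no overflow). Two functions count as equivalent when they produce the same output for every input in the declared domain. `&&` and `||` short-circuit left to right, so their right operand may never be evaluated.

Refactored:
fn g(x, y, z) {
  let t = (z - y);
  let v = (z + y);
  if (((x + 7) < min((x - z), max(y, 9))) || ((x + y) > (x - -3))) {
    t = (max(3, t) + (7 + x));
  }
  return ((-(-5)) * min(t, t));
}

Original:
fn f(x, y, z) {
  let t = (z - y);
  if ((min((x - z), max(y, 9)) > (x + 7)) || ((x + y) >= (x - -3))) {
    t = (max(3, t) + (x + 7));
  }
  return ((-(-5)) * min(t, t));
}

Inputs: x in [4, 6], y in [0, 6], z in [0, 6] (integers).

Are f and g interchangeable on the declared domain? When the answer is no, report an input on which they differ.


Consider the input x=4, y=3, z=0.
f: t=-3, then ((min((x - z), max(y, 9)) > (x + 7)) || ((x + y) >= (x - -3))) is true, then t=14, then returns 70
g: t=-3, then v=3, then (((x + 7) < min((x - z), max(y, 9))) || ((x + y) > (x - -3))) is false, then returns -15
70 != -15, so the rewrite changes behavior.
verdict: not equivalent; witness: x=4, y=3, z=0


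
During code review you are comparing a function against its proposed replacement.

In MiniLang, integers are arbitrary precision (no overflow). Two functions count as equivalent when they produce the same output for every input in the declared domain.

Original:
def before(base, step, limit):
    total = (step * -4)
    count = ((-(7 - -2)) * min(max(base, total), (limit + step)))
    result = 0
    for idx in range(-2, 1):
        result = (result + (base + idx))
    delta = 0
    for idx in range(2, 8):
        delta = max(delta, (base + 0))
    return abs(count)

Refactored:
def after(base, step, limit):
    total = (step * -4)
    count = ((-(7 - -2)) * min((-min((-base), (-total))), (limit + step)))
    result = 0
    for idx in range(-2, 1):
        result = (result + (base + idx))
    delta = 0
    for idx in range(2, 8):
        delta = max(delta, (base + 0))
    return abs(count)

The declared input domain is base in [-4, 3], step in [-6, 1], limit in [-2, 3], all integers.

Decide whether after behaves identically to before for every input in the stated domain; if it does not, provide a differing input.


This is a faithful refactor — min/max/abs usage differs, but the computed results match everywhere.
One worked example (base=0, step=-5, limit=2) — before: total=20, then count=27, then result=0, then (idx=-2), then result=-2, then (idx=-1), then result=-3, then (idx=0), then result=-3, then delta=0, then (idx=2), then delta=0, then (idx=3), then delta=0, then (idx=4), then delta=0, then (idx=5), then delta=0, then (idx=6), then delta=0, then (idx=7), then delta=0, then returns 27; after: total=20, then count=27, then result=0, then (idx=-2), then result=-2, then (idx=-1), then result=-3, then (idx=0), then result=-3, then delta=0, then (idx=2), then delta=0, then (idx=3), then delta=0, then (idx=4), then delta=0, then (idx=5), then delta=0, then (idx=6), then delta=0, then (idx=7), then delta=0, then returns 27; agreement on 27.
Sweeping the whole domain (384 inputs) finds no disagreement.
verdict: equivalent


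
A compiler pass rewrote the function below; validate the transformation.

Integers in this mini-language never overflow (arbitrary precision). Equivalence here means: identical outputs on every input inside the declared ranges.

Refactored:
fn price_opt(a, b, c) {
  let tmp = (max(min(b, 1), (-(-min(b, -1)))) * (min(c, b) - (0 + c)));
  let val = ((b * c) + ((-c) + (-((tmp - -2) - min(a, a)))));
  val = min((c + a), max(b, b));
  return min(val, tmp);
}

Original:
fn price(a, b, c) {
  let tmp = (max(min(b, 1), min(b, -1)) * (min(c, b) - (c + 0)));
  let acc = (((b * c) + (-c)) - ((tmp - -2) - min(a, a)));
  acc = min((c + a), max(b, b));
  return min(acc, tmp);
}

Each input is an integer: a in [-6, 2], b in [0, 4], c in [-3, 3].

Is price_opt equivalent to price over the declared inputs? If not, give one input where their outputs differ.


Side by side, the visible changes include: local variable names differ; also arithmetic usage differs.
Tracing a=-6, b=1, c=0: price: tmp := 0 | acc := -8 | acc := -6 | result -6 | price_opt: tmp := 0 | val := -8 | val := -6 | result -6 — matching result -6.
Sweeping the whole domain (315 inputs) finds no disagreement.
verdict: equivalent


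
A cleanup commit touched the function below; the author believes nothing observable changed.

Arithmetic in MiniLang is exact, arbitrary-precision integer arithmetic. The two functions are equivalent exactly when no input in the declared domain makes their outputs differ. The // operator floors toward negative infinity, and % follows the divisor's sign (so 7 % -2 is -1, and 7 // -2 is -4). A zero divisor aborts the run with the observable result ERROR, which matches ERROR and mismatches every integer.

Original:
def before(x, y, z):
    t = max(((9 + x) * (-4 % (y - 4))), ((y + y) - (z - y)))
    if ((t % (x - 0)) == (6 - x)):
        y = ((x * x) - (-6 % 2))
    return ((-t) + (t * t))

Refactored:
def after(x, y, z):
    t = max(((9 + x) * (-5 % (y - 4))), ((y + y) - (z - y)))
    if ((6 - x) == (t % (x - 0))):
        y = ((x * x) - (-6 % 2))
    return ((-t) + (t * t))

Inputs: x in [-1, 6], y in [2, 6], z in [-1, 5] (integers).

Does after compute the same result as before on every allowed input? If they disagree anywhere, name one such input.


x=5, y=6, z=5 yields 156 from before but 182 from after.
verdict: not equivalent; witness: x=5, y=6, z=5


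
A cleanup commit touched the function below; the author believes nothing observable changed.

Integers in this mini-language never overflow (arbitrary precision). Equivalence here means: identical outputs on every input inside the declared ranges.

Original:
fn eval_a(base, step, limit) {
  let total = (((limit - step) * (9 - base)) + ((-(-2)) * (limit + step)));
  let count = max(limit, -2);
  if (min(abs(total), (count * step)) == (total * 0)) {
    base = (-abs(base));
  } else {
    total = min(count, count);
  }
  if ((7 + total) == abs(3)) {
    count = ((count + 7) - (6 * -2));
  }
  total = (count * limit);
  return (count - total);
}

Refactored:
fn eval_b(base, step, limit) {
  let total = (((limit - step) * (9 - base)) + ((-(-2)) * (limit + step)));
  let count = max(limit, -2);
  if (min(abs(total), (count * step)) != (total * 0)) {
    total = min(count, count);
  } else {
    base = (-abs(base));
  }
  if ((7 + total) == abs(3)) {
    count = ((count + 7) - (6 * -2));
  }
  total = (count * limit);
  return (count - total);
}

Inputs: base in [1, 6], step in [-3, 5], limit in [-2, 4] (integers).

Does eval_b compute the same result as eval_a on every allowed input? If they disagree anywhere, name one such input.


Comparing the listings, the differences include: comparison usage differs.
Tracing base=2, step=3, limit=-1: eval_a: total=-24, then count=-1, then (min(abs(total), (count * step)) == (total * 0)) is false, then total=-1, then ((7 + total) == abs(3)) is false, then total=1, then returns -2 | eval_b: total=-24, then count=-1, then (min(abs(total), (count * step)) != (total * 0)) is true, then total=-1, then ((7 + total) == abs(3)) is false, then total=1, then returns -2 — matching result -2.
Across all 378 domain points the two functions coincide.
verdict: equivalent


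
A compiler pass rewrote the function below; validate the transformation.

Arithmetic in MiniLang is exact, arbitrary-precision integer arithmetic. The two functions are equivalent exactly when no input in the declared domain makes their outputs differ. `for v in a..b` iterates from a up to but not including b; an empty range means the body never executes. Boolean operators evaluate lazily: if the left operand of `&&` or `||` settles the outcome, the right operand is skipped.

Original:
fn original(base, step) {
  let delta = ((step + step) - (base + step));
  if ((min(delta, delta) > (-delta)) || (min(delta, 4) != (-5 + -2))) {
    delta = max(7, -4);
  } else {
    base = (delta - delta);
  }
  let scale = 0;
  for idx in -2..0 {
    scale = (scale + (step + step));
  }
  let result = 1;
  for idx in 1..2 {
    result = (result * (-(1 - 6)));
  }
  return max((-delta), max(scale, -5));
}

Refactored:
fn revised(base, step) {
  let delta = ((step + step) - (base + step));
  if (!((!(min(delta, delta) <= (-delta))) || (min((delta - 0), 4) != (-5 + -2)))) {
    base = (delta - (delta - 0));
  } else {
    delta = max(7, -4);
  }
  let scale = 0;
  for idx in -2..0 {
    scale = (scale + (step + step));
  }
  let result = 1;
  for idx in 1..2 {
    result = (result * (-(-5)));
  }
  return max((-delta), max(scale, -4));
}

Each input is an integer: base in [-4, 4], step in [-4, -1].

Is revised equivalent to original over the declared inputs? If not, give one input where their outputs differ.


Evaluate both at base=-4, step=-4.
original: delta := 0 | ((min(delta, delta) > (-delta)) || (min(delta, 4) != (-5 + -2))): true | delta := 7 | scale := 0 | iter idx=-2: | scale := -8 | iter idx=-1: | scale := -16 | result := 1 | iter idx=1: | result := 5 | result -5
revised: delta := 0 | (!((!(min(delta, delta) <= (-delta))) || (min((delta - 0), 4) != (-5 + -2)))): false | delta := 7 | scale := 0 | iter idx=-2: | scale := -8 | iter idx=-1: | scale := -16 | result := 1 | iter idx=1: | result := 5 | result -4
-5 != -4, so the rewrite changes behavior.
verdict: not equivalent; witness: base=-4, step=-4


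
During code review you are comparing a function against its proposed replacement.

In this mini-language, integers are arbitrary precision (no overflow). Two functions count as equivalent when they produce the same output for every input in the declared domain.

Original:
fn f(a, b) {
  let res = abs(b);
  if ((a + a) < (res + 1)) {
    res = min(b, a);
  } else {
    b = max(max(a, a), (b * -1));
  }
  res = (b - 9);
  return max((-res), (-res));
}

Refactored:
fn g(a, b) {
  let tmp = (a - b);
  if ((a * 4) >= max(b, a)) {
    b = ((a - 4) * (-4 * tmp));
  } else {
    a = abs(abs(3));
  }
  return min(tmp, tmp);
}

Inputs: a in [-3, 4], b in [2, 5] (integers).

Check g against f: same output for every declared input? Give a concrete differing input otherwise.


Consider the input a=-3, b=2.
f: res=2, then ((a + a) < (res + 1)) is true, then res=-3, then res=-7, then returns 7
g: tmp=-5, then ((a * 4) >= max(b, a)) is false, then a=3, then returns -5
7 and -5 differ, so these are not the same function on this domain.
verdict: not equivalent; witness: a=-3, b=2


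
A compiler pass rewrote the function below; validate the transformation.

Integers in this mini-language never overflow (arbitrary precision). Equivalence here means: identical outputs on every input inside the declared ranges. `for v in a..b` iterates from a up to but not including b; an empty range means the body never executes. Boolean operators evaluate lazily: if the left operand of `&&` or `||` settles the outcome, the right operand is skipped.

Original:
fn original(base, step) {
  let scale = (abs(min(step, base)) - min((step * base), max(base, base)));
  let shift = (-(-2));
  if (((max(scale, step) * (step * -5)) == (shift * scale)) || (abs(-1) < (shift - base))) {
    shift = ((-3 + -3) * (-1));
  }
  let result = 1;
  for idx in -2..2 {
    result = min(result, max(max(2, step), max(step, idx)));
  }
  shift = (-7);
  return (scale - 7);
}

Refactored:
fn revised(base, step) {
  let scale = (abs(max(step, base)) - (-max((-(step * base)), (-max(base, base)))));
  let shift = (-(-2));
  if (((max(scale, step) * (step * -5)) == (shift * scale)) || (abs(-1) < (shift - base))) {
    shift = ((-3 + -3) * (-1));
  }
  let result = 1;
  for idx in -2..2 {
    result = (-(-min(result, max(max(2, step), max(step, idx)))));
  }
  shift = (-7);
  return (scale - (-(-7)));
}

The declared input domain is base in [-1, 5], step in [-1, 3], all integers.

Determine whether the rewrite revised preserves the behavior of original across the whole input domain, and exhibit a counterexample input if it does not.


These are not equivalent — on base=-1, step=0 the outputs split (-5 vs -6).
original: scale := 2 | shift := 2 | (((max(scale, step) * (step * -5)) == (shift * scale)) || (abs(-1) < (shift - base))): true | shift := 6 | result := 1 | iter idx=-2: | result := 1 | iter idx=-1: | result := 1 | iter idx=0: | result := 1 | iter idx=1: | result := 1 | shift := -7 | result -5
revised: scale := 1 | shift := 2 | (((max(scale, step) * (step * -5)) == (shift * scale)) || (abs(-1) < (shift - base))): true | shift := 6 | result := 1 | iter idx=-2: | result := 1 | iter idx=-1: | result := 1 | iter idx=0: | result := 1 | iter idx=1: | result := 1 | shift := -7 | result -6
verdict: not equivalent; witness: base=-1, step=0


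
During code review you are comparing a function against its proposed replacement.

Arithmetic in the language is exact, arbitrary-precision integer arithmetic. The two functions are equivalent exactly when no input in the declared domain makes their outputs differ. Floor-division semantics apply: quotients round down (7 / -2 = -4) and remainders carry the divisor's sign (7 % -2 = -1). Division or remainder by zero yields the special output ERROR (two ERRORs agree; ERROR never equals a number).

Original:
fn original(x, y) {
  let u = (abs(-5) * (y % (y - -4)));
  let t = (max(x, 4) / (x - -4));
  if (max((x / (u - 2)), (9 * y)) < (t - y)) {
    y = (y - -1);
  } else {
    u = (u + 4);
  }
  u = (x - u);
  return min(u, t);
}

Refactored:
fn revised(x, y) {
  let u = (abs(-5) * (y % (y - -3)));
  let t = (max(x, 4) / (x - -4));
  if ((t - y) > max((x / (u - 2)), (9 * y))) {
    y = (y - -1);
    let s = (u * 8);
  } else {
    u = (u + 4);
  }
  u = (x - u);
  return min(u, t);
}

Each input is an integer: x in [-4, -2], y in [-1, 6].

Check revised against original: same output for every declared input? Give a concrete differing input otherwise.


There is a counterexample at x=-3, y=-1: -13 on one side, -8 on the other.
original: u=10, then t=4, then (max((x / (u - 2)), (9 * y)) < (t - y)) is true, then y=0, then u=-13, then returns -13
revised: u=5, then t=4, then ((t - y) > max((x / (u - 2)), (9 * y))) is true, then y=0, then s=40, then u=-8, then returns -8
verdict: not equivalent; witness: x=-3, y=-1


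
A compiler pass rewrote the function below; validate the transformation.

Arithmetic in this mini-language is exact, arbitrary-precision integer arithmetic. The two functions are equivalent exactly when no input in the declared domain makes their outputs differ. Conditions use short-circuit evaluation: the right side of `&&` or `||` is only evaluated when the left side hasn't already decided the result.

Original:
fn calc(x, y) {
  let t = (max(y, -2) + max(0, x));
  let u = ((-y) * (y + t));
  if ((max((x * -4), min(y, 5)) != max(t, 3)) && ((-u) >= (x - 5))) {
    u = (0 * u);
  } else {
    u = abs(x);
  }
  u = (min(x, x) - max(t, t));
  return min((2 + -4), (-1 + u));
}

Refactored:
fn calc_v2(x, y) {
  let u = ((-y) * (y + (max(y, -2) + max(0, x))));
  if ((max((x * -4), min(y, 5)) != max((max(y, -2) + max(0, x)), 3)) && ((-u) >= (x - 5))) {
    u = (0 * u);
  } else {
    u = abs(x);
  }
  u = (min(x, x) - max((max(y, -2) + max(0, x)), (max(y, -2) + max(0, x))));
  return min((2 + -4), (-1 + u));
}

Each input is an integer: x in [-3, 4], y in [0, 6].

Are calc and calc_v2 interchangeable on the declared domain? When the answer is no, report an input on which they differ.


Behavior is preserved: although min/max/abs usage differs; arithmetic usage differs; statement counts differ; constant usage differs; local variable names differ, the outputs never diverge.
Tracing x=1, y=4: calc: t = 5; u = -36; ((max((x * -4), min(y, 5)) != max(t, 3)) && ((-u) >= (x - 5))) -> true; u = 0; u = -4; return -5 | calc_v2: u = -36; ((max((x * -4), min(y, 5)) != max((max(y, -2) + max(0, x)), 3)) && ((-u) >= (x - 5))) -> true; u = 0; u = -4; return -5 — matching result -5.
An exhaustive pass over the 56 declared inputs shows identical outputs.
verdict: equivalent


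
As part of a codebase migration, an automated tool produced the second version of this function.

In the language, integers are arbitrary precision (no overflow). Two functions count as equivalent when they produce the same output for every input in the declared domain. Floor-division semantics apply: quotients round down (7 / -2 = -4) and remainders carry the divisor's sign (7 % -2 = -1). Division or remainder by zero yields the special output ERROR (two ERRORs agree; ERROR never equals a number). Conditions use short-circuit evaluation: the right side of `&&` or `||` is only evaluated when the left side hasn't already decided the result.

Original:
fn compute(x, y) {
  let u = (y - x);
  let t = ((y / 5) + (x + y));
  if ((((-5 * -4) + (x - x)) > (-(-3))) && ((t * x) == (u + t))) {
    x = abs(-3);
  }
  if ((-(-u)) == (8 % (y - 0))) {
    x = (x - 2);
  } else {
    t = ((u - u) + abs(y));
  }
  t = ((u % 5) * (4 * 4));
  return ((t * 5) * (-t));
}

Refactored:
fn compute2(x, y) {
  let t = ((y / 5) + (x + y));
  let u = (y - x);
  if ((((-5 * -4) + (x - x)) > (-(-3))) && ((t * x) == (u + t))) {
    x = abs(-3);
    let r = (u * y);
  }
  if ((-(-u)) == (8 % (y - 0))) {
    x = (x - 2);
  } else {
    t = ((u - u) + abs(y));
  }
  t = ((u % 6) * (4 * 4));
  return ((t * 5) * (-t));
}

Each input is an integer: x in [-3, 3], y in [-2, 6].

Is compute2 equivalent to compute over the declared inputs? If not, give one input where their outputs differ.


Try x=-3, y=2.
compute: u becomes 5; next t becomes -1; next ((((-5 * -4) + (x - x)) > (-(-3))) && ((t * x) == (u + t))) evaluates to false; next ((-(-u)) == (8 % (y - 0))) evaluates to false; next t becomes 2; next t becomes 0; next final value 0
compute2: t becomes -1; next u becomes 5; next ((((-5 * -4) + (x - x)) > (-(-3))) && ((t * x) == (u + t))) evaluates to false; next ((-(-u)) == (8 % (y - 0))) evaluates to false; next t becomes 2; next t becomes 80; next final value -32000
0 and -32000 differ, so these are not the same function on this domain.
verdict: not equivalent; witness: x=-3, y=2
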